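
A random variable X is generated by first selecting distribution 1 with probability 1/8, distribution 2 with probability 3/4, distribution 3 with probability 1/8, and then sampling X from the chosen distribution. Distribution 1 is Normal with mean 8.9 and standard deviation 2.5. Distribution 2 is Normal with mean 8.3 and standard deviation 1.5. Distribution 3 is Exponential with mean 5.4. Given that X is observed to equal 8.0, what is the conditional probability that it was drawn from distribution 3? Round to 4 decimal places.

0.0240

Likelihoods f(8.0 | ·): 1: 0.149564; 2: 0.260695; 3: 0.0420927.
Posterior ∝ prior × likelihood. Numerator for 3: 0.125·0.0420927 = 0.00526159.
Normalizing constant: 0.125·0.149564 + 0.75·0.260695 + 0.125·0.0420927 = 0.219478.
P(3 | observation) = 0.00526159 / 0.219478 = 0.0239731.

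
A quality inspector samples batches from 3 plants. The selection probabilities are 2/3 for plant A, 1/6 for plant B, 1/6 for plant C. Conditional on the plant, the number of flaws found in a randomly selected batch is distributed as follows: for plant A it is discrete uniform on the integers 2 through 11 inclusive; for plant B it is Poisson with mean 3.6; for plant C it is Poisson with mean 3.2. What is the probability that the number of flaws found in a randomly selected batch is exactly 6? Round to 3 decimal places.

0.091

Conditional on each plant, P(X = 6): A: 0.1; B: 0.0826081; C: 0.060789.
By total probability, P(X = 6) = 0.666667·0.1 + 0.166667·0.0826081 + 0.166667·0.060789 = 0.0905662.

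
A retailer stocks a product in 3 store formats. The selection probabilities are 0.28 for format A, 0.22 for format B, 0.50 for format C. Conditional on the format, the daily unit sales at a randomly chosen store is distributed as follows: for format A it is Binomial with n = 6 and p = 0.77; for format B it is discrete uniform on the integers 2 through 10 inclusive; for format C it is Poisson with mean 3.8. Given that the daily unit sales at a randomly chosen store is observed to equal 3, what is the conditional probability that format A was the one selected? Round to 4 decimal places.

0.1971

Likelihoods P(X=3 | ·): A: 0.111093; B: 0.111111; C: 0.204588.
Posterior ∝ prior × likelihood. Numerator for A: 0.28·0.111093 = 0.031106.
Normalizing constant: 0.28·0.111093 + 0.22·0.111111 + 0.5·0.204588 = 0.157844.
P(A | observation) = 0.031106 / 0.157844 = 0.197067.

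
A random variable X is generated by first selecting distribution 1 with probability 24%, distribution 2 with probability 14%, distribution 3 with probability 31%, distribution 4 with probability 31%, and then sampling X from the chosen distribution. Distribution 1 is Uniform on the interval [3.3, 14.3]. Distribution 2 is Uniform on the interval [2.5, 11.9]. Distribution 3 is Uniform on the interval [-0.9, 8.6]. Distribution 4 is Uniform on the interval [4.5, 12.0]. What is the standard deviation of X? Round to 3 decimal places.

Per component, 1: μ=8.8, E[X²]=87.5233; 2: μ=7.2, E[X²]=59.2033; 3: μ=3.85, E[X²]=22.3433; 4: μ=8.25, E[X²]=72.75.
E[X] = 0.24·8.8 + 0.14·7.2 + 0.31·3.85 + 0.31·8.25 = 6.871.
E[X²] = 0.24·87.5233 + 0.14·59.2033 + 0.31·22.3433 + 0.31·72.75 = 58.773.
Var(X) = E[X²] − (E[X])² = 58.773 − 47.2106 = 11.5624.
SD(X) = √11.5624 = 3.40035.

3.400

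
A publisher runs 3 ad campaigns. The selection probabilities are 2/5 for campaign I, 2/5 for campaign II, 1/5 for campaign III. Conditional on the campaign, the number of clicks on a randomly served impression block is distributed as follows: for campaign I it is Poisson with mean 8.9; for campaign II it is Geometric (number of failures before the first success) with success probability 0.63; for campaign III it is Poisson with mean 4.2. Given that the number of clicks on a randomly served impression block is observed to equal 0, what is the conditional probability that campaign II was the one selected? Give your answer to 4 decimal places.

Likelihoods P(X=0 | ·): I: 0.000136389; II: 0.63; III: 0.0149956.
Posterior ∝ prior × likelihood. Numerator for II: 0.4·0.63 = 0.252.
Normalizing constant: 0.4·0.000136389 + 0.4·0.63 + 0.2·0.0149956 = 0.255054.
P(II | observation) = 0.252 / 0.255054 = 0.988027.

0.9880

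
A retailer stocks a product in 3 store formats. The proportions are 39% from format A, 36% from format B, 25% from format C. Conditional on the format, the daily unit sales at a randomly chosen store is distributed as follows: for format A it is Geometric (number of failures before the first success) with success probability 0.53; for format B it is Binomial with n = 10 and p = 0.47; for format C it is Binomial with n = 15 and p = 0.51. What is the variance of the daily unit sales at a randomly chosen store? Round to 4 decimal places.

9.7709

Per component, A: μ=0.886792, E[X²]=2.45959; B: μ=4.7, E[X²]=24.581; C: μ=7.65, E[X²]=62.271.
E[X] = 0.39·0.886792 + 0.36·4.7 + 0.25·7.65 = 3.95035.
E[X²] = 0.39·2.45959 + 0.36·24.581 + 0.25·62.271 = 25.3762.
Var(X) = E[X²] − (E[X])² = 25.3762 − 15.6053 = 9.77089.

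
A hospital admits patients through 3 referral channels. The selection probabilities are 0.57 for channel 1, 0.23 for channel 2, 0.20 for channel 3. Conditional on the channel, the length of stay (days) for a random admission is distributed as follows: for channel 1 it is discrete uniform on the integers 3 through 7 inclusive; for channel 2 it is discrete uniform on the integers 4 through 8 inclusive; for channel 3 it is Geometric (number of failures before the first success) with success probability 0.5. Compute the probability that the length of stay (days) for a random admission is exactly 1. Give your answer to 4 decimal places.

0.0500

Conditional on each channel, P(X = 1): 1: 0; 2: 0; 3: 0.25.
By total probability, P(X = 1) = 0.57·0 + 0.23·0 + 0.2·0.25 = 0.05.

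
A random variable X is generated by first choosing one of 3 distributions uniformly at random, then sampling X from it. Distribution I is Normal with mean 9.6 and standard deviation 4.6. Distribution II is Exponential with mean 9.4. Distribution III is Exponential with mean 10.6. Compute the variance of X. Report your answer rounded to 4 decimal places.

74.2356

Per component, I: μ=9.6, E[X²]=113.32; II: μ=9.4, E[X²]=176.72; III: μ=10.6, E[X²]=224.72.
E[X] = 0.333333·9.6 + 0.333333·9.4 + 0.333333·10.6 = 9.86667.
E[X²] = 0.333333·113.32 + 0.333333·176.72 + 0.333333·224.72 = 171.587.
Var(X) = E[X²] − (E[X])² = 171.587 − 97.3511 = 74.2356.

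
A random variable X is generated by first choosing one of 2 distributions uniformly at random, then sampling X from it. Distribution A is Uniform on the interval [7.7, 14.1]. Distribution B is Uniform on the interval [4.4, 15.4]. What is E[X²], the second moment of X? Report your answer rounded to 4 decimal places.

115.1583

For each component E[X²] = Var + (mean)², giving A: 122.223; B: 108.093.
Overall E[X²] = 0.5·122.223 + 0.5·108.093 = 115.158.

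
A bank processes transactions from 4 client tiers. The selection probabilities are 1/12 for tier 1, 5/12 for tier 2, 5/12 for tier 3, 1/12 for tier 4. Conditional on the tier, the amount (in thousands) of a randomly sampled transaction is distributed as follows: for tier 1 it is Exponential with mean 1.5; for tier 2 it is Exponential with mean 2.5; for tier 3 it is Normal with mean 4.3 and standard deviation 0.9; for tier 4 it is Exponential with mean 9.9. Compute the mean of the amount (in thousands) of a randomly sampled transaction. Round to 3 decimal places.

Component means — 1: 1.5; 2: 2.5; 3: 4.3; 4: 9.9.
E[X] = 0.0833333·1.5 + 0.416667·2.5 + 0.416667·4.3 + 0.0833333·9.9 = 3.78333.

3.783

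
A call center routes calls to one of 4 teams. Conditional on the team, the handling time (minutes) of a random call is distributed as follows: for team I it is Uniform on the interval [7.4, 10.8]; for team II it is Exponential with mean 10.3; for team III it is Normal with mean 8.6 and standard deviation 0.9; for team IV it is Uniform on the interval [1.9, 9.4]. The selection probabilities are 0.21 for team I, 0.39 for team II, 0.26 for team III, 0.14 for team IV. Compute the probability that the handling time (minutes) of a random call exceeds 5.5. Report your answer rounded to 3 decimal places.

Conditional on each team, P(X > 5.5): I: 1; II: 0.586267; III: 0.999714; IV: 0.52.
By total probability, P(X > 5.5) = 0.21·1 + 0.39·0.586267 + 0.26·0.999714 + 0.14·0.52 = 0.77137.

0.771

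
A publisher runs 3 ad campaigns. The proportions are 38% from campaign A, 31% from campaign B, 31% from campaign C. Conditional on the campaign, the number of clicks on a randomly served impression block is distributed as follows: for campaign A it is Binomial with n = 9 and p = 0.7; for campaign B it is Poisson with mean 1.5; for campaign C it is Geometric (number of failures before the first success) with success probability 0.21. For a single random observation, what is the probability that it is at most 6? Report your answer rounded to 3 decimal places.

Conditional on each campaign, P(X ≤ 6): A: 0.537169; B: 0.999074; C: 0.807961.
By total probability, P(X ≤ 6) = 0.38·0.537169 + 0.31·0.999074 + 0.31·0.807961 = 0.764305.

0.764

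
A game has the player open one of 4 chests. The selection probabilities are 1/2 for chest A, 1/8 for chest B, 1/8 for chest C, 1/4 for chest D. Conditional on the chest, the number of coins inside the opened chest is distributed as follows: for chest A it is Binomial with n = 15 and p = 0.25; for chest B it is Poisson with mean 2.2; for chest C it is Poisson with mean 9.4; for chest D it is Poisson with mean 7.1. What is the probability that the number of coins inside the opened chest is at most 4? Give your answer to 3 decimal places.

0.506

Conditional on each chest, P(X ≤ 4): A: 0.686486; B: 0.927504; C: 0.0428778; D: 0.164063.
By total probability, P(X ≤ 4) = 0.5·0.686486 + 0.125·0.927504 + 0.125·0.0428778 + 0.25·0.164063 = 0.505556.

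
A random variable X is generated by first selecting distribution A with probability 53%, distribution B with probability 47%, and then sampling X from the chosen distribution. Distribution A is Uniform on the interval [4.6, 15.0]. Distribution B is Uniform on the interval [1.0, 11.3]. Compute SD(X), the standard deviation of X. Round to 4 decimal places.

Per component, A: μ=9.8, E[X²]=105.053; B: μ=6.15, E[X²]=46.6633.
E[X] = 0.53·9.8 + 0.47·6.15 = 8.0845.
E[X²] = 0.53·105.053 + 0.47·46.6633 = 77.61.
Var(X) = E[X²] − (E[X])² = 77.61 − 65.3591 = 12.2509.
SD(X) = √12.2509 = 3.50013.

3.5001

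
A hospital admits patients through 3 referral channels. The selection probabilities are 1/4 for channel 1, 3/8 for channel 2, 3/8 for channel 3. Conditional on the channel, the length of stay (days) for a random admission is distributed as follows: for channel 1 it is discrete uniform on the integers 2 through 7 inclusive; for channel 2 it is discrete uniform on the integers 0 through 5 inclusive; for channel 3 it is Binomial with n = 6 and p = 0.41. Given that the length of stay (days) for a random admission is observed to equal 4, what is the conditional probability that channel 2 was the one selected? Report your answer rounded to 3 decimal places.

Likelihoods P(X=4 | ·): 1: 0.166667; 2: 0.166667; 3: 0.147547.
Posterior ∝ prior × likelihood. Numerator for 2: 0.375·0.166667 = 0.0625.
Normalizing constant: 0.25·0.166667 + 0.375·0.166667 + 0.375·0.147547 = 0.159497.
P(2 | observation) = 0.0625 / 0.159497 = 0.391857.

0.392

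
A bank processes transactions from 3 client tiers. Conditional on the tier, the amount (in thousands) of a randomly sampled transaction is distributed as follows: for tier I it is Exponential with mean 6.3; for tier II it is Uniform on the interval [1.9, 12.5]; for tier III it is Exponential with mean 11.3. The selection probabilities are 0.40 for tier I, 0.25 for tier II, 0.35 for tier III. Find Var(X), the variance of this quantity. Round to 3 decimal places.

67.960

Per component, I: μ=6.3, E[X²]=79.38; II: μ=7.2, E[X²]=61.2033; III: μ=11.3, E[X²]=255.38.
E[X] = 0.4·6.3 + 0.25·7.2 + 0.35·11.3 = 8.275.
E[X²] = 0.4·79.38 + 0.25·61.2033 + 0.35·255.38 = 136.436.
Var(X) = E[X²] − (E[X])² = 136.436 − 68.4756 = 67.9602.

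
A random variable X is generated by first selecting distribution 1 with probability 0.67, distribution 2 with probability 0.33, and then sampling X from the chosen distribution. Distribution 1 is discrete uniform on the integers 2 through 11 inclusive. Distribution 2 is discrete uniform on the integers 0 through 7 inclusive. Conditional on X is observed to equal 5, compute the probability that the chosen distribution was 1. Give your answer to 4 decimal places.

0.6189

Likelihoods P(X=5 | ·): 1: 0.1; 2: 0.125.
Posterior ∝ prior × likelihood. Numerator for 1: 0.67·0.1 = 0.067.
Normalizing constant: 0.67·0.1 + 0.33·0.125 = 0.10825.
P(1 | observation) = 0.067 / 0.10825 = 0.618938.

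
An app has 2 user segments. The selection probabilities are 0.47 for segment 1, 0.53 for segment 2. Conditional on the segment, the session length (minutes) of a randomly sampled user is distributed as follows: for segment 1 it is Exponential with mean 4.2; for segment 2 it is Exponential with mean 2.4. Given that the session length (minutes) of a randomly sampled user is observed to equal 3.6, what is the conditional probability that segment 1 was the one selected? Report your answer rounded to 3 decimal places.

0.491

Likelihoods f(3.6 | ·): 1: 0.101041; 2: 0.0929709.
Posterior ∝ prior × likelihood. Numerator for 1: 0.47·0.101041 = 0.0474893.
Normalizing constant: 0.47·0.101041 + 0.53·0.0929709 = 0.0967639.
P(1 | observation) = 0.0474893 / 0.0967639 = 0.490775.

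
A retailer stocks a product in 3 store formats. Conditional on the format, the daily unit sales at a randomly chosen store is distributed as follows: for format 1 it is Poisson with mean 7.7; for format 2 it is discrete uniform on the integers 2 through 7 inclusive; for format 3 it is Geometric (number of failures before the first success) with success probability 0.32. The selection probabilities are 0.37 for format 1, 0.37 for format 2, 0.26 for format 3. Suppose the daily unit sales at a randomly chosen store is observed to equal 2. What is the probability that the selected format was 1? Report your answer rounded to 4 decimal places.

0.0473

Likelihoods P(X=2 | ·): 1: 0.0134241; 2: 0.166667; 3: 0.147968.
Posterior ∝ prior × likelihood. Numerator for 1: 0.37·0.0134241 = 0.0049669.
Normalizing constant: 0.37·0.0134241 + 0.37·0.166667 + 0.26·0.147968 = 0.105105.
P(1 | observation) = 0.0049669 / 0.105105 = 0.0472565.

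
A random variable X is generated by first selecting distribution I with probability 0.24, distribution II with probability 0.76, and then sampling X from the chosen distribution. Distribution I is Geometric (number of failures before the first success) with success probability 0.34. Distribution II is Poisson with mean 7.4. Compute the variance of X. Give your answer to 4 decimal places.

12.4295

Per component, I: μ=1.94118, E[X²]=9.47751; II: μ=7.4, E[X²]=62.16.
E[X] = 0.24·1.94118 + 0.76·7.4 = 6.08988.
E[X²] = 0.24·9.47751 + 0.76·62.16 = 49.5162.
Var(X) = E[X²] − (E[X])² = 49.5162 − 37.0867 = 12.4295.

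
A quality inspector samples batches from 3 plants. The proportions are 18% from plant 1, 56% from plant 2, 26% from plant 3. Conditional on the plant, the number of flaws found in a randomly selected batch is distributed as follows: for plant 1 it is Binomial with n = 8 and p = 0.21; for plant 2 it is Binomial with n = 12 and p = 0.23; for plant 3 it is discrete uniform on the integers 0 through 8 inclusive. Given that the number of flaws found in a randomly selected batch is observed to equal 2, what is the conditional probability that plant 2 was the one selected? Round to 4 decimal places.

0.6334

Likelihoods P(X=2 | ·): 1: 0.300164; 2: 0.255804; 3: 0.111111.
Posterior ∝ prior × likelihood. Numerator for 2: 0.56·0.255804 = 0.14325.
Normalizing constant: 0.18·0.300164 + 0.56·0.255804 + 0.26·0.111111 = 0.226169.
P(2 | observation) = 0.14325 / 0.226169 = 0.633378.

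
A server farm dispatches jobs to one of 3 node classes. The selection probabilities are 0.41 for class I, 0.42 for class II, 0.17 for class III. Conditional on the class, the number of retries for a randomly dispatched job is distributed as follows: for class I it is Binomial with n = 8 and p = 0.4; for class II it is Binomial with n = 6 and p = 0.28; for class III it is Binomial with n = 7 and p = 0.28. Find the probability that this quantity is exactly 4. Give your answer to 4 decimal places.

Conditional on each class, P(X = 4): I: 0.232243; II: 0.0477957; III: 0.0802967.
By total probability, P(X = 4) = 0.41·0.232243 + 0.42·0.0477957 + 0.17·0.0802967 = 0.128944.

0.1289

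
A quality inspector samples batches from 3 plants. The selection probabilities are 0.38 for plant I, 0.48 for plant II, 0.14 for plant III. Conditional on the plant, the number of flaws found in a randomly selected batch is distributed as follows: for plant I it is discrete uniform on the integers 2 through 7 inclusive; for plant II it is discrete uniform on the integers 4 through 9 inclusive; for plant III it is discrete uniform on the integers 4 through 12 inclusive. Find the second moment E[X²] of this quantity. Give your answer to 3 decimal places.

40.377

For each component E[X²] = Var + (mean)², giving I: 23.1667; II: 45.1667; III: 70.6667.
Overall E[X²] = 0.38·23.1667 + 0.48·45.1667 + 0.14·70.6667 = 40.3767.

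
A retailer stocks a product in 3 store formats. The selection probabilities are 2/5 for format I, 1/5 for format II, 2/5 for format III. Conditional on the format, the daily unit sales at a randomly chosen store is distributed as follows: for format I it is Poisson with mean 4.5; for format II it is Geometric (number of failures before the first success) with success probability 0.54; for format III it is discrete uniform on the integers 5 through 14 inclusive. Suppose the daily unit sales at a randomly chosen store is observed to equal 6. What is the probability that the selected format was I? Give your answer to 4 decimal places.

Likelihoods P(X=6 | ·): I: 0.12812; II: 0.00511612; III: 0.1.
Posterior ∝ prior × likelihood. Numerator for I: 0.4·0.12812 = 0.0512481.
Normalizing constant: 0.4·0.12812 + 0.2·0.00511612 + 0.4·0.1 = 0.0922713.
P(I | observation) = 0.0512481 / 0.0922713 = 0.555406.

0.5554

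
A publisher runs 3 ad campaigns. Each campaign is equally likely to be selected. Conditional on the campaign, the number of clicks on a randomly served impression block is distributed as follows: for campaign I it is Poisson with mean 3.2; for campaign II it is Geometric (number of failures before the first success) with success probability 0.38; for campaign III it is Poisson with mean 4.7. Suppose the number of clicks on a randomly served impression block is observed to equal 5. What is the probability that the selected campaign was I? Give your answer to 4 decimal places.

0.3533

Likelihoods P(X=5 | ·): I: 0.113979; II: 0.034813; III: 0.17383.
Posterior ∝ prior × likelihood. Numerator for I: 0.333333·0.113979 = 0.0379931.
Normalizing constant: 0.333333·0.113979 + 0.333333·0.034813 + 0.333333·0.17383 = 0.107541.
P(I | observation) = 0.0379931 / 0.107541 = 0.353291.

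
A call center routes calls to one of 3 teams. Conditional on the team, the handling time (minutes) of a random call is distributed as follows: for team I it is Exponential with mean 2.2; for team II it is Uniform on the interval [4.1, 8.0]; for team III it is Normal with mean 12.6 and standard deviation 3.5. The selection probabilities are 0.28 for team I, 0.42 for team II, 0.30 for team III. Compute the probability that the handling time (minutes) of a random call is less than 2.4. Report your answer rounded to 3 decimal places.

0.186

Conditional on each team, P(X < 2.4): I: 0.664089; II: 0; III: 0.00178252.
By total probability, P(X < 2.4) = 0.28·0.664089 + 0.42·0 + 0.3·0.00178252 = 0.18648.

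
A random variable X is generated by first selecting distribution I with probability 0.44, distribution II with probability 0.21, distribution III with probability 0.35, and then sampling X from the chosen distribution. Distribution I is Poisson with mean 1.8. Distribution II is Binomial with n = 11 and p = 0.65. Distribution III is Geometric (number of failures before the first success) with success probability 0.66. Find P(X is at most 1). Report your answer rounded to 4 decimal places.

Conditional on each component, P(X ≤ 1): I: 0.462837; II: 0.000206891; III: 0.8844.
By total probability, P(X ≤ 1) = 0.44·0.462837 + 0.21·0.000206891 + 0.35·0.8844 = 0.513232.

0.5132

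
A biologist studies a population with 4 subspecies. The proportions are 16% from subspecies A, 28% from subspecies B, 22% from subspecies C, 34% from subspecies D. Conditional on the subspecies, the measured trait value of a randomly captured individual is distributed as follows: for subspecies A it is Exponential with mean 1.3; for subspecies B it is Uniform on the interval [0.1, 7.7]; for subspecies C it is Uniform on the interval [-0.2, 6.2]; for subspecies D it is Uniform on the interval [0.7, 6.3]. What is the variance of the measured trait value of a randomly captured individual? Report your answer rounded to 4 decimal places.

4.0093

Per component, A: μ=1.3, E[X²]=3.38; B: μ=3.9, E[X²]=20.0233; C: μ=3, E[X²]=12.4133; D: μ=3.5, E[X²]=14.8633.
E[X] = 0.16·1.3 + 0.28·3.9 + 0.22·3 + 0.34·3.5 = 3.15.
E[X²] = 0.16·3.38 + 0.28·20.0233 + 0.22·12.4133 + 0.34·14.8633 = 13.9318.
Var(X) = E[X²] − (E[X])² = 13.9318 − 9.9225 = 4.0093.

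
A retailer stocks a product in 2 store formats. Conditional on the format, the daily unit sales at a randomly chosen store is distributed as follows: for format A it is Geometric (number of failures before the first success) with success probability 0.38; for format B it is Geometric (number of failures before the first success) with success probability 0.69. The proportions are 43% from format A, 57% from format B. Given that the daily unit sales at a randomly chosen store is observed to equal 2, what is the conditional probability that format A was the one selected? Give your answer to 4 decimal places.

Likelihoods P(X=2 | ·): A: 0.146072; B: 0.066309.
Posterior ∝ prior × likelihood. Numerator for A: 0.43·0.146072 = 0.062811.
Normalizing constant: 0.43·0.146072 + 0.57·0.066309 = 0.100607.
P(A | observation) = 0.062811 / 0.100607 = 0.624319.

0.6243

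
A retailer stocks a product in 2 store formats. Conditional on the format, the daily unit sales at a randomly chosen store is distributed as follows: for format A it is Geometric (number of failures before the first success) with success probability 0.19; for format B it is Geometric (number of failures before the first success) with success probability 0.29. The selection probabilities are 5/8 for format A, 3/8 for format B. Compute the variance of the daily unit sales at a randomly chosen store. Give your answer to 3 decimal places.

17.961

Per component, A: μ=4.26316, E[X²]=40.6122; B: μ=2.44828, E[X²]=14.4364.
E[X] = 0.625·4.26316 + 0.375·2.44828 = 3.58258.
E[X²] = 0.625·40.6122 + 0.375·14.4364 = 30.7963.
Var(X) = E[X²] − (E[X])² = 30.7963 − 12.8349 = 17.9614.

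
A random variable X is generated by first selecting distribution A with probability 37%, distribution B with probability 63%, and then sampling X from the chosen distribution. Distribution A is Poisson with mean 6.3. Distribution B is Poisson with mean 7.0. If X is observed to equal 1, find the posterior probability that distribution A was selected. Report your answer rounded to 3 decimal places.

Likelihoods P(X=1 | ·): A: 0.0115687; B: 0.00638317.
Posterior ∝ prior × likelihood. Numerator for A: 0.37·0.0115687 = 0.00428043.
Normalizing constant: 0.37·0.0115687 + 0.63·0.00638317 = 0.00830183.
P(A | observation) = 0.00428043 / 0.00830183 = 0.515601.

0.516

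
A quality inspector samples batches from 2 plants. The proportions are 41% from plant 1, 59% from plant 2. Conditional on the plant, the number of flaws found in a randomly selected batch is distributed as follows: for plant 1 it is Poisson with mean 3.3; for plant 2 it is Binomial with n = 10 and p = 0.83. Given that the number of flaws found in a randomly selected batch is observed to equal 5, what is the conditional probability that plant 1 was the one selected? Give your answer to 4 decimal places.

0.8557

Likelihoods P(X=5 | ·): 1: 0.120286; 2: 0.014094.
Posterior ∝ prior × likelihood. Numerator for 1: 0.41·0.120286 = 0.0493174.
Normalizing constant: 0.41·0.120286 + 0.59·0.014094 = 0.0576329.
P(1 | observation) = 0.0493174 / 0.0576329 = 0.855716.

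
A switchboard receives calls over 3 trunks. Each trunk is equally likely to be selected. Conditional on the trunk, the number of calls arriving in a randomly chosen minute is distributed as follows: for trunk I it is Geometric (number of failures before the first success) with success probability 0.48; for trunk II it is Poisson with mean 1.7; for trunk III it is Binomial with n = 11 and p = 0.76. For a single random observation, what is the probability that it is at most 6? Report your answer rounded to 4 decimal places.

Conditional on each trunk, P(X ≤ 6): I: 0.989719; II: 0.998125; III: 0.0992113.
By total probability, P(X ≤ 6) = 0.333333·0.989719 + 0.333333·0.998125 + 0.333333·0.0992113 = 0.695685.

0.6957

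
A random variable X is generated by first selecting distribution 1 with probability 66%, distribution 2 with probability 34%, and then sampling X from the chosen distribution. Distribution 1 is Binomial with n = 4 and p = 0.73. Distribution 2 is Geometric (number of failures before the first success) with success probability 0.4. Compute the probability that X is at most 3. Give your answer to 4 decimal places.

Conditional on each component, P(X ≤ 3): 1: 0.716018; 2: 0.8704.
By total probability, P(X ≤ 3) = 0.66·0.716018 + 0.34·0.8704 = 0.768508.

0.7685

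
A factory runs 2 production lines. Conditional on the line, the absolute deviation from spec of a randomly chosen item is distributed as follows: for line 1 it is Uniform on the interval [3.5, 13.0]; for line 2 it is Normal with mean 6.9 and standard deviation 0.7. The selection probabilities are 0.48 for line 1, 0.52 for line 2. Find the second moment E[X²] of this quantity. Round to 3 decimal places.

For each component E[X²] = Var + (mean)², giving 1: 75.5833; 2: 48.1.
Overall E[X²] = 0.48·75.5833 + 0.52·48.1 = 61.292.

61.292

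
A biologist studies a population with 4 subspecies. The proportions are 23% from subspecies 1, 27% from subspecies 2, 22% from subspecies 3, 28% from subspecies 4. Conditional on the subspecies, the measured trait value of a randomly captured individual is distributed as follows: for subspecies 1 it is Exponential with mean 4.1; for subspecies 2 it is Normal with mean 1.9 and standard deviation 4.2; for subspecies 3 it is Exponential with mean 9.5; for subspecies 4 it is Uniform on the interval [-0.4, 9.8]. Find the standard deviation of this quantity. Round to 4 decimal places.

Per component, 1: μ=4.1, E[X²]=33.62; 2: μ=1.9, E[X²]=21.25; 3: μ=9.5, E[X²]=180.5; 4: μ=4.7, E[X²]=30.76.
E[X] = 0.23·4.1 + 0.27·1.9 + 0.22·9.5 + 0.28·4.7 = 4.862.
E[X²] = 0.23·33.62 + 0.27·21.25 + 0.22·180.5 + 0.28·30.76 = 61.7929.
Var(X) = E[X²] − (E[X])² = 61.7929 − 23.639 = 38.1539.
SD(X) = √38.1539 = 6.17688.

6.1769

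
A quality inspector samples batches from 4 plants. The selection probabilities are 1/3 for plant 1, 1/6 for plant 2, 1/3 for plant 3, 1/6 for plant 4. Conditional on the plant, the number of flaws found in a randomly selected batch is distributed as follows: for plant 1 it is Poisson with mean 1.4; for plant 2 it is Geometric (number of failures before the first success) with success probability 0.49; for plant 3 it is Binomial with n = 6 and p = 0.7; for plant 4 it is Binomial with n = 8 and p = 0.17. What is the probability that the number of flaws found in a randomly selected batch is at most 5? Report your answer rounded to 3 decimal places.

0.957

Conditional on each plant, P(X ≤ 5): 1: 0.996799; 2: 0.982404; 3: 0.882351; 4: 0.999506.
By total probability, P(X ≤ 5) = 0.333333·0.996799 + 0.166667·0.982404 + 0.333333·0.882351 + 0.166667·0.999506 = 0.956702.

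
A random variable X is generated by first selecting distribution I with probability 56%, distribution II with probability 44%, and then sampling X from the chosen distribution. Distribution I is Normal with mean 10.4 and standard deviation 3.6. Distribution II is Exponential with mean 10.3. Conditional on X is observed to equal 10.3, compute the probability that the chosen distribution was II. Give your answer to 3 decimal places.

Likelihoods f(10.3 | ·): I: 0.110775; II: 0.0357165.
Posterior ∝ prior × likelihood. Numerator for II: 0.44·0.0357165 = 0.0157152.
Normalizing constant: 0.56·0.110775 + 0.44·0.0357165 = 0.077749.
P(II | observation) = 0.0157152 / 0.077749 = 0.202128.

0.202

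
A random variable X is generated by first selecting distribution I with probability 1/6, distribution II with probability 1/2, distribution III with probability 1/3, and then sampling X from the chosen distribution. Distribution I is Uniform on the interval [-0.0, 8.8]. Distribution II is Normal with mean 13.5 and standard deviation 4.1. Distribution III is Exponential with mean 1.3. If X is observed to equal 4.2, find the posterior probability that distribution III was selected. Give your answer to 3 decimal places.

0.309

Likelihoods f(4.2 | ·): I: 0.113636; II: 0.00742798; III: 0.0304054.
Posterior ∝ prior × likelihood. Numerator for III: 0.333333·0.0304054 = 0.0101351.
Normalizing constant: 0.166667·0.113636 + 0.5·0.00742798 + 0.333333·0.0304054 = 0.0327885.
P(III | observation) = 0.0101351 / 0.0327885 = 0.309107.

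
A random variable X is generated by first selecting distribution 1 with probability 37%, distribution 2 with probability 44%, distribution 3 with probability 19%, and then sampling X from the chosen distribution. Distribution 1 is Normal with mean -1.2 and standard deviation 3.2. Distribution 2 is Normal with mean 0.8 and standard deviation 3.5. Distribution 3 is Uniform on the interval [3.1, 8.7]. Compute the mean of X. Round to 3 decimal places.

1.029

Component means — 1: -1.2; 2: 0.8; 3: 5.9.
E[X] = 0.37·-1.2 + 0.44·0.8 + 0.19·5.9 = 1.029.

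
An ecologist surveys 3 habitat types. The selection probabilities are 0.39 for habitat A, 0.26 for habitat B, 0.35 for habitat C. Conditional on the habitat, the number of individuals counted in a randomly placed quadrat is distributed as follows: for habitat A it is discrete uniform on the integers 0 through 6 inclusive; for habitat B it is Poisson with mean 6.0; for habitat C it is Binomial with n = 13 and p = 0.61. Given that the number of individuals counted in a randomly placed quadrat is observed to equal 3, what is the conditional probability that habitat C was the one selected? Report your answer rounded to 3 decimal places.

Likelihoods P(X=3 | ·): A: 0.142857; B: 0.0892351; C: 0.00528447.
Posterior ∝ prior × likelihood. Numerator for C: 0.35·0.00528447 = 0.00184957.
Normalizing constant: 0.39·0.142857 + 0.26·0.0892351 + 0.35·0.00528447 = 0.080765.
P(C | observation) = 0.00184957 / 0.080765 = 0.0229006.

0.023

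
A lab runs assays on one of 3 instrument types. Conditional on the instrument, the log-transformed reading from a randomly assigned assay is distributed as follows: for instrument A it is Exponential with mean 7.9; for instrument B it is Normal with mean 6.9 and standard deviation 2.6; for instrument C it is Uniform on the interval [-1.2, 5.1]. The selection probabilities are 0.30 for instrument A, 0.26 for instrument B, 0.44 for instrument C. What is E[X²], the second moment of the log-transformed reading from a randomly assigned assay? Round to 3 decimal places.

54.711

For each component E[X²] = Var + (mean)², giving A: 124.82; B: 54.37; C: 7.11.
Overall E[X²] = 0.3·124.82 + 0.26·54.37 + 0.44·7.11 = 54.7106.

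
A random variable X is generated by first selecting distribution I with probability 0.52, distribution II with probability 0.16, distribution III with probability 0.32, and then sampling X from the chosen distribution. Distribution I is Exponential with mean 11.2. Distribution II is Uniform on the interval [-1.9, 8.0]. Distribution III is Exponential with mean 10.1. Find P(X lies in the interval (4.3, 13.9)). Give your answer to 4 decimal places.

Conditional on each component, P(4.3 < X < 13.9): I: 0.392106; II: 0.373737; III: 0.400758.
By total probability, P(4.3 < X < 13.9) = 0.52·0.392106 + 0.16·0.373737 + 0.32·0.400758 = 0.391935.

0.3919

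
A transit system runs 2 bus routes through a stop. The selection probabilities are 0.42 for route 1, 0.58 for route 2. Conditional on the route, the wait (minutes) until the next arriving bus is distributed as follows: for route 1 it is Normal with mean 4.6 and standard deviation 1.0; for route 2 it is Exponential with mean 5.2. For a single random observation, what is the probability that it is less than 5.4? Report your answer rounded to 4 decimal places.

Conditional on each route, P(X < 5.4): 1: 0.788145; 2: 0.646001.
By total probability, P(X < 5.4) = 0.42·0.788145 + 0.58·0.646001 = 0.705701.

0.7057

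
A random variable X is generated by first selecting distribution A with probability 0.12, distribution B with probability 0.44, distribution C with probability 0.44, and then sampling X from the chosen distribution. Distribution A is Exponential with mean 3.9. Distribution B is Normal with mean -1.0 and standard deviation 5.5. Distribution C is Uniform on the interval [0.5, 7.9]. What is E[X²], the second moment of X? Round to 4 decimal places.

For each component E[X²] = Var + (mean)², giving A: 30.42; B: 31.25; C: 22.2033.
Overall E[X²] = 0.12·30.42 + 0.44·31.25 + 0.44·22.2033 = 27.1699.

27.1699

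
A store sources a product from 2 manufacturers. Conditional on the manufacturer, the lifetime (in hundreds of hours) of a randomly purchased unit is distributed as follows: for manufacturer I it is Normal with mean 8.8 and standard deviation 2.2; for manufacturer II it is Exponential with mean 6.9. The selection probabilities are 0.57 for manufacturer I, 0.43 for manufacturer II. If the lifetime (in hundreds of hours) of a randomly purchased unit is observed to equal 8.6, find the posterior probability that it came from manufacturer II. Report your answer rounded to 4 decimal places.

0.1483

Likelihoods f(8.6 | ·): I: 0.18059; II: 0.0416732.
Posterior ∝ prior × likelihood. Numerator for II: 0.43·0.0416732 = 0.0179195.
Normalizing constant: 0.57·0.18059 + 0.43·0.0416732 = 0.120856.
P(II | observation) = 0.0179195 / 0.120856 = 0.148272.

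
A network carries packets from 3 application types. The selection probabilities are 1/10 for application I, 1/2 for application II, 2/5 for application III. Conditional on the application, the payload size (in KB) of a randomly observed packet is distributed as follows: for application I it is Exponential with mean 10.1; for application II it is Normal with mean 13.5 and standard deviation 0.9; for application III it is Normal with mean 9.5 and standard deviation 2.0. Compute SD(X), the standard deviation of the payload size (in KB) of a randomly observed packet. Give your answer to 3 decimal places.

Per component, I: μ=10.1, E[X²]=204.02; II: μ=13.5, E[X²]=183.06; III: μ=9.5, E[X²]=94.25.
E[X] = 0.1·10.1 + 0.5·13.5 + 0.4·9.5 = 11.56.
E[X²] = 0.1·204.02 + 0.5·183.06 + 0.4·94.25 = 149.632.
Var(X) = E[X²] − (E[X])² = 149.632 − 133.634 = 15.9984.
SD(X) = √15.9984 = 3.9998.

4.000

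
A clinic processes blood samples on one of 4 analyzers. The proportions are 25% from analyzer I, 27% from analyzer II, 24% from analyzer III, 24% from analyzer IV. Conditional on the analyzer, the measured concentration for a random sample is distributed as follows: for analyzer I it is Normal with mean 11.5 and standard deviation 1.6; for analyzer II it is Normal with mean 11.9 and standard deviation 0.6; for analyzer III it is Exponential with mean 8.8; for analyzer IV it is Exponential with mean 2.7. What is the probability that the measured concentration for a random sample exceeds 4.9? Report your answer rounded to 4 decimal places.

0.6966

Conditional on each analyzer, P(X > 4.9): I: 0.999981; II: 1; III: 0.573029; IV: 0.162868.
By total probability, P(X > 4.9) = 0.25·0.999981 + 0.27·1 + 0.24·0.573029 + 0.24·0.162868 = 0.696611.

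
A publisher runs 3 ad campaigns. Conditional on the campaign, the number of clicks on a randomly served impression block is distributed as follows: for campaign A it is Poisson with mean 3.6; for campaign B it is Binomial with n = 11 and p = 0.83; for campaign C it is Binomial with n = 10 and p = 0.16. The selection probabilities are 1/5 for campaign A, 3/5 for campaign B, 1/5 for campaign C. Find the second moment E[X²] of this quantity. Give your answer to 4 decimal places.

55.0382

For each component E[X²] = Var + (mean)², giving A: 16.56; B: 84.909; C: 3.904.
Overall E[X²] = 0.2·16.56 + 0.6·84.909 + 0.2·3.904 = 55.0382.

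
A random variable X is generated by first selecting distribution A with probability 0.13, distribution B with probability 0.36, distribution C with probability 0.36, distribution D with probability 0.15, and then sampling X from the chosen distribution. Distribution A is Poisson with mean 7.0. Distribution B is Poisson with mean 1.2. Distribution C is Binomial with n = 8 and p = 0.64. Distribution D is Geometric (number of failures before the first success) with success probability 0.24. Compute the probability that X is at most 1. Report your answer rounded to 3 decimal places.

0.304

Conditional on each component, P(X ≤ 1): A: 0.00729506; B: 0.662627; C: 0.00429436; D: 0.4224.
By total probability, P(X ≤ 1) = 0.13·0.00729506 + 0.36·0.662627 + 0.36·0.00429436 + 0.15·0.4224 = 0.3044.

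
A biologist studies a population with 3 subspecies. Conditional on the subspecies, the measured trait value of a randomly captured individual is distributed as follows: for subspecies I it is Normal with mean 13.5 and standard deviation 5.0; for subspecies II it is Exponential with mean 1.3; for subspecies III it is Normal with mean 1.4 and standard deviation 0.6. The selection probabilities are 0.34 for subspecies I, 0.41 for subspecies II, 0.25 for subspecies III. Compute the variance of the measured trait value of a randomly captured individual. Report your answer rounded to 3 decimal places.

42.477

Per component, I: μ=13.5, E[X²]=207.25; II: μ=1.3, E[X²]=3.38; III: μ=1.4, E[X²]=2.32.
E[X] = 0.34·13.5 + 0.41·1.3 + 0.25·1.4 = 5.473.
E[X²] = 0.34·207.25 + 0.41·3.38 + 0.25·2.32 = 72.4308.
Var(X) = E[X²] − (E[X])² = 72.4308 − 29.9537 = 42.4771.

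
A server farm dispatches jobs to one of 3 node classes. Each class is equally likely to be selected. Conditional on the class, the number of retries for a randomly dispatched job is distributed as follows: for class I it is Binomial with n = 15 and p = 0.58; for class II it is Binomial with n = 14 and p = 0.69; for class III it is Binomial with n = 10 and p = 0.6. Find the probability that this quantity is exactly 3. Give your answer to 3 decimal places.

0.015

Conditional on each class, P(X = 3): I: 0.00267477; II: 0.000303828; III: 0.0424673.
By total probability, P(X = 3) = 0.333333·0.00267477 + 0.333333·0.000303828 + 0.333333·0.0424673 = 0.0151486.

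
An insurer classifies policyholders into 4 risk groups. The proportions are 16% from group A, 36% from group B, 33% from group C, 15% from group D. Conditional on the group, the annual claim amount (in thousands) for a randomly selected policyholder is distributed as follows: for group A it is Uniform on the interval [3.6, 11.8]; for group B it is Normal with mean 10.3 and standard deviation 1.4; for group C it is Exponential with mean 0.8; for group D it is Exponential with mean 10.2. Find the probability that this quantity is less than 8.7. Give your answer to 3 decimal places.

Conditional on each group, P(X < 8.7): A: 0.621951; B: 0.126549; C: 0.999981; D: 0.57384.
By total probability, P(X < 8.7) = 0.16·0.621951 + 0.36·0.126549 + 0.33·0.999981 + 0.15·0.57384 = 0.56114.

0.561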